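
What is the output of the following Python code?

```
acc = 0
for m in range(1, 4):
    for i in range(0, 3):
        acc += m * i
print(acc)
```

m=1,i=0: acc = 0+0 = 0
m=1,i=1: acc = 0+1 = 1
m=1,i=2: acc = 1+2 = 3
m=2,i=0: acc = 3+0 = 3
m=2,i=1: acc = 3+2 = 5
m=2,i=2: acc = 5+4 = 9
m=3,i=0: acc = 9+0 = 9
m=3,i=1: acc = 9+3 = 12
m=3,i=2: acc = 12+6 = 18

18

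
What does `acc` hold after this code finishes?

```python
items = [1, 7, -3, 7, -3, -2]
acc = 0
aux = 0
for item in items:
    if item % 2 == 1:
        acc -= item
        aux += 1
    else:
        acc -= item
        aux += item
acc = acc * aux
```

-21

item=1: odd, acc = 0-1 = -1; aux=1
item=7: odd, acc = (-1)-7 = -8; aux=2
item=-3: odd, acc = (-8)-(-3) = -5; aux=3
item=7: odd, acc = (-5)-7 = -12; aux=4
item=-3: odd, acc = (-12)-(-3) = -9; aux=5
item=-2: not odd, acc = (-9)-(-2) = -7; aux=3
acc*aux = (-7)*3 = -21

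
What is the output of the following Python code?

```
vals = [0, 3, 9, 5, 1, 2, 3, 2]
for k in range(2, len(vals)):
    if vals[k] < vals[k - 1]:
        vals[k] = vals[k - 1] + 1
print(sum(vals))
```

k=2: 9>=3, unchanged → [0, 3, 9, 5, 1, 2, 3, 2]
k=3: 5<9, vals[3] = 9+1 = 10 → [0, 3, 9, 10, 1, 2, 3, 2]
k=4: 1<10, vals[4] = 10+1 = 11 → [0, 3, 9, 10, 11, 2, 3, 2]
k=5: 2<11, vals[5] = 11+1 = 12 → [0, 3, 9, 10, 11, 12, 3, 2]
k=6: 3<12, vals[6] = 12+1 = 13 → [0, 3, 9, 10, 11, 12, 13, 2]
k=7: 2<13, vals[7] = 13+1 = 14 → [0, 3, 9, 10, 11, 12, 13, 14]
sum = 72

72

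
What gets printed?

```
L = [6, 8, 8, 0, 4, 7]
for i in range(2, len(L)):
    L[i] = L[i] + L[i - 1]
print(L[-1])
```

27

i=2: L[2] = 8+8 = 16 → [6, 8, 16, 0, 4, 7]
i=3: L[3] = 0+16 = 16 → [6, 8, 16, 16, 4, 7]
i=4: L[4] = 4+16 = 20 → [6, 8, 16, 16, 20, 7]
i=5: L[5] = 7+20 = 27 → [6, 8, 16, 16, 20, 27]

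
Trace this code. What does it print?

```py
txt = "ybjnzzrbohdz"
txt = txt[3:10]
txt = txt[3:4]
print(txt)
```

slice [3:10] → 'nzzrboh'
slice [3:4] → 'r'

r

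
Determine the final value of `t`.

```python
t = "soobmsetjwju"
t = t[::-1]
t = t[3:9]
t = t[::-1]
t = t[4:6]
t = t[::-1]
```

'jt'

reverse → 'ujwjtesmboos'
slice [3:9] → 'jtesmb'
reverse → 'bmsetj'
slice [4:6] → 'tj'
reverse → 'jt'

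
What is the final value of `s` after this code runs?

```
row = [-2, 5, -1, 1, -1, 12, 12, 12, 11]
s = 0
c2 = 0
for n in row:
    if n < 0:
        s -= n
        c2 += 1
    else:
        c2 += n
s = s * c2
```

224

n=-2: <0, s = 0-(-2) = 2; c2=1
n=5: not <0; c2=6
n=-1: <0, s = 2-(-1) = 3; c2=7
n=1: not <0; c2=8
n=-1: <0, s = 3-(-1) = 4; c2=9
n=12: not <0; c2=21
n=12: not <0; c2=33
n=12: not <0; c2=45
n=11: not <0; c2=56
s*c2 = 4*56 = 224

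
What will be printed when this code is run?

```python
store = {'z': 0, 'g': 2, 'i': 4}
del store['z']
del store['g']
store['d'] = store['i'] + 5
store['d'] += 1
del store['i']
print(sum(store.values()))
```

10

del 'z' → {'g': 2, 'i': 4}
del 'g' → {'i': 4}
store['d'] = store['i']+5 = 9 → {'i': 4, 'd': 9}
store['d'] = 9+1 = 10 → {'i': 4, 'd': 10}
del 'i' → {'d': 10}
sum of values = 10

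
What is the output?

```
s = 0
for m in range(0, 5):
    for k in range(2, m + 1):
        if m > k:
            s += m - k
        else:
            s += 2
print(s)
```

m=2,k=2: not 2>2, s = 0+2 = 2
m=3,k=2: 3>2, s = 2+1 = 3
m=3,k=3: not 3>3, s = 3+2 = 5
m=4,k=2: 4>2, s = 5+2 = 7
m=4,k=3: 4>3, s = 7+1 = 8
m=4,k=4: not 4>4, s = 8+2 = 10

10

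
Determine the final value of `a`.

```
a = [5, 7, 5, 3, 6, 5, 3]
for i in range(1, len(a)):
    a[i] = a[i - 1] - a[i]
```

i=1: a[1] = 5-7 = -2 → [5, -2, 5, 3, 6, 5, 3]
i=2: a[2] = (-2)-5 = -7 → [5, -2, -7, 3, 6, 5, 3]
i=3: a[3] = (-7)-3 = -10 → [5, -2, -7, -10, 6, 5, 3]
i=4: a[4] = (-10)-6 = -16 → [5, -2, -7, -10, -16, 5, 3]
i=5: a[5] = (-16)-5 = -21 → [5, -2, -7, -10, -16, -21, 3]
i=6: a[6] = (-21)-3 = -24 → [5, -2, -7, -10, -16, -21, -24]

[5, -2, -7, -10, -16, -21, -24]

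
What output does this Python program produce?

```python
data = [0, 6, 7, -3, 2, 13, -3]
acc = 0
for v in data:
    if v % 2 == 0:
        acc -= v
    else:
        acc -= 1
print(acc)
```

-12

v=0: even, acc = 0-0 = 0
v=6: even, acc = 0-6 = -6
v=7: not even, acc = (-6)-1 = -7
v=-3: not even, acc = (-7)-1 = -8
v=2: even, acc = (-8)-2 = -10
v=13: not even, acc = (-10)-1 = -11
v=-3: not even, acc = (-11)-1 = -12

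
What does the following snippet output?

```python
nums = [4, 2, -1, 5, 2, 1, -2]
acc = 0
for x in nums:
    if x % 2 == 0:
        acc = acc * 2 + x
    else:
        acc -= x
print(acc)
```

x=4: even, acc = 0*2+4 = 4
x=2: even, acc = 4*2+2 = 10
x=-1: not even, acc = 10-(-1) = 11
x=5: not even, acc = 11-5 = 6
x=2: even, acc = 6*2+2 = 14
x=1: not even, acc = 14-1 = 13
x=-2: even, acc = 13*2+(-2) = 24

24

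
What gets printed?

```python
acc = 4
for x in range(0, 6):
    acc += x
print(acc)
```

19

x=0: acc = 4+0 = 4
x=1: acc = 4+1 = 5
x=2: acc = 5+2 = 7
x=3: acc = 7+3 = 10
x=4: acc = 10+4 = 14
x=5: acc = 14+5 = 19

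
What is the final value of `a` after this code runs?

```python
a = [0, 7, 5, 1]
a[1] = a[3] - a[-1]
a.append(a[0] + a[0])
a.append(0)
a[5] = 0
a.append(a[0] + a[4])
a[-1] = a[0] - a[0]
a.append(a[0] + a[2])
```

[0, 0, 5, 1, 0, 0, 0, 5]

a[1] = a[3]-a[-1] = 1-1 = 0 → [0, 0, 5, 1]
append a[0]+a[0] = 0+0 = 0 → [0, 0, 5, 1, 0]
append 0 → [0, 0, 5, 1, 0, 0]
a[5] = 0 → [0, 0, 5, 1, 0, 0]
append a[0]+a[4] = 0+0 = 0 → [0, 0, 5, 1, 0, 0, 0]
a[-1] = a[0]-a[0] = 0-0 = 0 → [0, 0, 5, 1, 0, 0, 0]
append a[0]+a[2] = 0+5 = 5 → [0, 0, 5, 1, 0, 0, 0, 5]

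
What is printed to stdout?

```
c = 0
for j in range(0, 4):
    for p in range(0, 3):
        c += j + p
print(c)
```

j=0,p=0: c = 0+0 = 0
j=0,p=1: c = 0+1 = 1
j=0,p=2: c = 1+2 = 3
j=1,p=0: c = 3+1 = 4
j=1,p=1: c = 4+2 = 6
j=1,p=2: c = 6+3 = 9
j=2,p=0: c = 9+2 = 11
j=2,p=1: c = 11+3 = 14
j=2,p=2: c = 14+4 = 18
j=3,p=0: c = 18+3 = 21
j=3,p=1: c = 21+4 = 25
j=3,p=2: c = 25+5 = 30

30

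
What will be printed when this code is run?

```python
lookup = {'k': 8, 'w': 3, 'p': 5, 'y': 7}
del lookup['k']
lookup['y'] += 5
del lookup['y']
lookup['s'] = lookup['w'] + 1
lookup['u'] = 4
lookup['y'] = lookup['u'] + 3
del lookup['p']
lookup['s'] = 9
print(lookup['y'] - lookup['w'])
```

4

del 'k' → {'w': 3, 'p': 5, 'y': 7}
lookup['y'] = 7+5 = 12 → {'w': 3, 'p': 5, 'y': 12}
del 'y' → {'w': 3, 'p': 5}
lookup['s'] = lookup['w']+1 = 4 → {'w': 3, 'p': 5, 's': 4}
lookup['u'] = 4 → {'w': 3, 'p': 5, 's': 4, 'u': 4}
lookup['y'] = lookup['u']+3 = 7 → {'w': 3, 'p': 5, 's': 4, 'u': 4, 'y': 7}
del 'p' → {'w': 3, 's': 4, 'u': 4, 'y': 7}
lookup['s'] = 9 → {'w': 3, 's': 9, 'u': 4, 'y': 7}
lookup['y']-lookup['w'] = 7-3 = 4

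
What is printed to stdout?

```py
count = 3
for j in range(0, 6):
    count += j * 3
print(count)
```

48

j=0: count = 3+0*3 = 3
j=1: count = 3+1*3 = 6
j=2: count = 6+2*3 = 12
j=3: count = 12+3*3 = 21
j=4: count = 21+4*3 = 33
j=5: count = 33+5*3 = 48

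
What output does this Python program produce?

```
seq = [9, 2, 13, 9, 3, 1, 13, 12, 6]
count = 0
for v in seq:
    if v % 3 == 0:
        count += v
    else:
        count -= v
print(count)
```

10

v=9: %3==0, count = 0+9 = 9
v=2: not %3==0, count = 9-2 = 7
v=13: not %3==0, count = 7-13 = -6
v=9: %3==0, count = (-6)+9 = 3
v=3: %3==0, count = 3+3 = 6
v=1: not %3==0, count = 6-1 = 5
v=13: not %3==0, count = 5-13 = -8
v=12: %3==0, count = (-8)+12 = 4
v=6: %3==0, count = 4+6 = 10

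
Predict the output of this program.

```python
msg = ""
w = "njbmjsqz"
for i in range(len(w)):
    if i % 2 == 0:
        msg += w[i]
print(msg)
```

i=0: add 'n' → 'n'
i=1: skip
i=2: add 'b' → 'nb'
i=3: skip
i=4: add 'j' → 'nbj'
i=5: skip
i=6: add 'q' → 'nbjq'
i=7: skip

nbjq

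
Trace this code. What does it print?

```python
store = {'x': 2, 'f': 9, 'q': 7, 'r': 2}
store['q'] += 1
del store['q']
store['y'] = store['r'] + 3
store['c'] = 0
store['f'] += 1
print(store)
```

{'x': 2, 'f': 10, 'r': 2, 'y': 5, 'c': 0}

store['q'] = 7+1 = 8 → {'x': 2, 'f': 9, 'q': 8, 'r': 2}
del 'q' → {'x': 2, 'f': 9, 'r': 2}
store['y'] = store['r']+3 = 5 → {'x': 2, 'f': 9, 'r': 2, 'y': 5}
store['c'] = 0 → {'x': 2, 'f': 9, 'r': 2, 'y': 5, 'c': 0}
store['f'] = 9+1 = 10 → {'x': 2, 'f': 10, 'r': 2, 'y': 5, 'c': 0}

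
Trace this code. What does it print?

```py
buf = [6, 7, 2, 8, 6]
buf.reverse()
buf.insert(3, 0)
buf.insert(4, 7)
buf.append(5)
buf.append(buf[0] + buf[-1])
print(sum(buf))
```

52

reverse → [6, 8, 2, 7, 6]
insert 0 at 3 → [6, 8, 2, 0, 7, 6]
insert 7 at 4 → [6, 8, 2, 0, 7, 7, 6]
append 5 → [6, 8, 2, 0, 7, 7, 6, 5]
append buf[0]+buf[-1] = 6+5 = 11 → [6, 8, 2, 0, 7, 7, 6, 5, 11]
sum = 52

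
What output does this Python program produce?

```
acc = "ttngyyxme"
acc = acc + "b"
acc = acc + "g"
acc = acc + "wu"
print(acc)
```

ttngyyxmebgwu

+ 'b' → 'ttngyyxmeb'
+ 'g' → 'ttngyyxmebg'
+ 'wu' → 'ttngyyxmebgwu'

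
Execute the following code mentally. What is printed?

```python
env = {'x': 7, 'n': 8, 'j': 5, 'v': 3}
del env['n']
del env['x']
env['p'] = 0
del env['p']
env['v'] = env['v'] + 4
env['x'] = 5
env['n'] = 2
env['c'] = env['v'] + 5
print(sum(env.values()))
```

del 'n' → {'x': 7, 'j': 5, 'v': 3}
del 'x' → {'j': 5, 'v': 3}
env['p'] = 0 → {'j': 5, 'v': 3, 'p': 0}
del 'p' → {'j': 5, 'v': 3}
env['v'] = env['v']+4 = 7 → {'j': 5, 'v': 7}
env['x'] = 5 → {'j': 5, 'v': 7, 'x': 5}
env['n'] = 2 → {'j': 5, 'v': 7, 'x': 5, 'n': 2}
env['c'] = env['v']+5 = 12 → {'j': 5, 'v': 7, 'x': 5, 'n': 2, 'c': 12}
sum of values = 31

31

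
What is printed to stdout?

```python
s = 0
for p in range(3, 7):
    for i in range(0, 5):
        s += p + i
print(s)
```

p=3,i=0: s = 0+3 = 3
p=3,i=1: s = 3+4 = 7
p=3,i=2: s = 7+5 = 12
p=3,i=3: s = 12+6 = 18
p=3,i=4: s = 18+7 = 25
p=4,i=0: s = 25+4 = 29
p=4,i=1: s = 29+5 = 34
p=4,i=2: s = 34+6 = 40
p=4,i=3: s = 40+7 = 47
p=4,i=4: s = 47+8 = 55
p=5,i=0: s = 55+5 = 60
p=5,i=1: s = 60+6 = 66
p=5,i=2: s = 66+7 = 73
p=5,i=3: s = 73+8 = 81
p=5,i=4: s = 81+9 = 90
p=6,i=0: s = 90+6 = 96
p=6,i=1: s = 96+7 = 103
p=6,i=2: s = 103+8 = 111
p=6,i=3: s = 111+9 = 120
p=6,i=4: s = 120+10 = 130

130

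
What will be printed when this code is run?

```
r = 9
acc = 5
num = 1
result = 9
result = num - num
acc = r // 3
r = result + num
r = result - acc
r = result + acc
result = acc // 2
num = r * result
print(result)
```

1

result = 1-1 = 0
acc = 9//3 = 3
r = 0+1 = 1
r = 0-3 = -3
r = 0+3 = 3
result = 3//2 = 1
num = 3*1 = 3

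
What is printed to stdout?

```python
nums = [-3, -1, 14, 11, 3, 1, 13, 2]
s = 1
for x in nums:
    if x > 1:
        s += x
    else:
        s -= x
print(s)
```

47

x=-3: not >1, s = 1-(-3) = 4
x=-1: not >1, s = 4-(-1) = 5
x=14: >1, s = 5+14 = 19
x=11: >1, s = 19+11 = 30
x=3: >1, s = 30+3 = 33
x=1: not >1, s = 33-1 = 32
x=13: >1, s = 32+13 = 45
x=2: >1, s = 45+2 = 47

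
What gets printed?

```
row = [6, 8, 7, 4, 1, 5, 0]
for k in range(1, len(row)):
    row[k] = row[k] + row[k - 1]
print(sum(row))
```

k=1: row[1] = 8+6 = 14 → [6, 14, 7, 4, 1, 5, 0]
k=2: row[2] = 7+14 = 21 → [6, 14, 21, 4, 1, 5, 0]
k=3: row[3] = 4+21 = 25 → [6, 14, 21, 25, 1, 5, 0]
k=4: row[4] = 1+25 = 26 → [6, 14, 21, 25, 26, 5, 0]
k=5: row[5] = 5+26 = 31 → [6, 14, 21, 25, 26, 31, 0]
k=6: row[6] = 0+31 = 31 → [6, 14, 21, 25, 26, 31, 31]
sum = 154

154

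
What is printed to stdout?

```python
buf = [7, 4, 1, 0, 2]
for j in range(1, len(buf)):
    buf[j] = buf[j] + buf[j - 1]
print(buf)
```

[7, 11, 12, 12, 14]

j=1: buf[1] = 4+7 = 11 → [7, 11, 1, 0, 2]
j=2: buf[2] = 1+11 = 12 → [7, 11, 12, 0, 2]
j=3: buf[3] = 0+12 = 12 → [7, 11, 12, 12, 2]
j=4: buf[4] = 2+12 = 14 → [7, 11, 12, 12, 14]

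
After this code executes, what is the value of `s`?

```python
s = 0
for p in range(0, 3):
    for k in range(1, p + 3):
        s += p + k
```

30

p=0,k=1: s = 0+1 = 1
p=0,k=2: s = 1+2 = 3
p=1,k=1: s = 3+2 = 5
p=1,k=2: s = 5+3 = 8
p=1,k=3: s = 8+4 = 12
p=2,k=1: s = 12+3 = 15
p=2,k=2: s = 15+4 = 19
p=2,k=3: s = 19+5 = 24
p=2,k=4: s = 24+6 = 30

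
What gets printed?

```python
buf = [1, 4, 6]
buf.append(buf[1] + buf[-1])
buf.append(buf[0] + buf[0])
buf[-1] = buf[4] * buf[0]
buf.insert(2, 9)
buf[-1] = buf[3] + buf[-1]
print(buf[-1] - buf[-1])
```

append buf[1]+buf[-1] = 4+6 = 10 → [1, 4, 6, 10]
append buf[0]+buf[0] = 1+1 = 2 → [1, 4, 6, 10, 2]
buf[-1] = buf[4]*buf[0] = 2*1 = 2 → [1, 4, 6, 10, 2]
insert 9 at 2 → [1, 4, 9, 6, 10, 2]
buf[-1] = buf[3]+buf[-1] = 6+2 = 8 → [1, 4, 9, 6, 10, 8]
buf[-1]-buf[-1] = 8-8 = 0

0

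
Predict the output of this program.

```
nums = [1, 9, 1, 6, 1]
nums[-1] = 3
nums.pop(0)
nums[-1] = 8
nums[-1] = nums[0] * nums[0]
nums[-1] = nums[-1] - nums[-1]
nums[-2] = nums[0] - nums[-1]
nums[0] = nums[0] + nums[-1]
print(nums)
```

[9, 1, 9, 0]

nums[-1] = 3 → [1, 9, 1, 6, 3]
pop(0) removes 1 → [9, 1, 6, 3]
nums[-1] = 8 → [9, 1, 6, 8]
nums[-1] = nums[0]*nums[0] = 9*9 = 81 → [9, 1, 6, 81]
nums[-1] = nums[-1]-nums[-1] = 81-81 = 0 → [9, 1, 6, 0]
nums[-2] = nums[0]-nums[-1] = 9-0 = 9 → [9, 1, 9, 0]
nums[0] = nums[0]+nums[-1] = 9+0 = 9 → [9, 1, 9, 0]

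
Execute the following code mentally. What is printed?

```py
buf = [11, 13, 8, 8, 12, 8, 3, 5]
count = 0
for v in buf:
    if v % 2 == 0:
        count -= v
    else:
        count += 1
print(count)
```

-32

v=11: not even, count = 0+1 = 1
v=13: not even, count = 1+1 = 2
v=8: even, count = 2-8 = -6
v=8: even, count = (-6)-8 = -14
v=12: even, count = (-14)-12 = -26
v=8: even, count = (-26)-8 = -34
v=3: not even, count = (-34)+1 = -33
v=5: not even, count = (-33)+1 = -32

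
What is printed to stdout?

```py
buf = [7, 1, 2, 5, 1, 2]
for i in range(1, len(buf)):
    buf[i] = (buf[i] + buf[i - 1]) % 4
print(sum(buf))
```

14

i=1: buf[1] = (1+7)%4 = 0 → [7, 0, 2, 5, 1, 2]
i=2: buf[2] = (2+0)%4 = 2 → [7, 0, 2, 5, 1, 2]
i=3: buf[3] = (5+2)%4 = 3 → [7, 0, 2, 3, 1, 2]
i=4: buf[4] = (1+3)%4 = 0 → [7, 0, 2, 3, 0, 2]
i=5: buf[5] = (2+0)%4 = 2 → [7, 0, 2, 3, 0, 2]
sum = 14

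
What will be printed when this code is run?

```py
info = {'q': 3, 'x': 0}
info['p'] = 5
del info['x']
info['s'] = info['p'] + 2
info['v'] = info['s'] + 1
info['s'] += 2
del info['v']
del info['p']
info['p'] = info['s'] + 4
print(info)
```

info['p'] = 5 → {'q': 3, 'x': 0, 'p': 5}
del 'x' → {'q': 3, 'p': 5}
info['s'] = info['p']+2 = 7 → {'q': 3, 'p': 5, 's': 7}
info['v'] = info['s']+1 = 8 → {'q': 3, 'p': 5, 's': 7, 'v': 8}
info['s'] = 7+2 = 9 → {'q': 3, 'p': 5, 's': 9, 'v': 8}
del 'v' → {'q': 3, 'p': 5, 's': 9}
del 'p' → {'q': 3, 's': 9}
info['p'] = info['s']+4 = 13 → {'q': 3, 's': 9, 'p': 13}

{'q': 3, 's': 9, 'p': 13}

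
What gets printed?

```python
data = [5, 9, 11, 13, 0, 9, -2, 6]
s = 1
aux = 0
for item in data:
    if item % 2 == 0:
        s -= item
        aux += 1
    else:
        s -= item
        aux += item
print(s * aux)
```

item=5: not even, s = 1-5 = -4; aux=5
item=9: not even, s = (-4)-9 = -13; aux=14
item=11: not even, s = (-13)-11 = -24; aux=25
item=13: not even, s = (-24)-13 = -37; aux=38
item=0: even, s = (-37)-0 = -37; aux=39
item=9: not even, s = (-37)-9 = -46; aux=48
item=-2: even, s = (-46)-(-2) = -44; aux=49
item=6: even, s = (-44)-6 = -50; aux=50
s*aux = (-50)*50 = -2500

-2500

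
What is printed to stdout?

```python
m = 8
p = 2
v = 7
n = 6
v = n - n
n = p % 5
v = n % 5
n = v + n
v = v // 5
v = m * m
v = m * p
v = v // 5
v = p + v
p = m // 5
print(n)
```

4

v = 6-6 = 0
n = 2%5 = 2
v = 2%5 = 2
n = 2+2 = 4
v = 2//5 = 0
v = 8*8 = 64
v = 8*2 = 16
v = 16//5 = 3
v = 2+3 = 5
p = 8//5 = 1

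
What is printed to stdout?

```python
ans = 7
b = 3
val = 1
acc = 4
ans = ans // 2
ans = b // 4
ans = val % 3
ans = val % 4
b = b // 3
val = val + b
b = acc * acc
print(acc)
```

4

ans = 7//2 = 3
ans = 3//4 = 0
ans = 1%3 = 1
ans = 1%4 = 1
b = 3//3 = 1
val = 1+1 = 2
b = 4*4 = 16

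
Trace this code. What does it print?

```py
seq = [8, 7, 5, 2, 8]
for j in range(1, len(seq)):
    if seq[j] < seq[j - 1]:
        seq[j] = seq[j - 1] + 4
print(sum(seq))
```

j=1: 7<8, seq[1] = 8+4 = 12 → [8, 12, 5, 2, 8]
j=2: 5<12, seq[2] = 12+4 = 16 → [8, 12, 16, 2, 8]
j=3: 2<16, seq[3] = 16+4 = 20 → [8, 12, 16, 20, 8]
j=4: 8<20, seq[4] = 20+4 = 24 → [8, 12, 16, 20, 24]
sum = 80

80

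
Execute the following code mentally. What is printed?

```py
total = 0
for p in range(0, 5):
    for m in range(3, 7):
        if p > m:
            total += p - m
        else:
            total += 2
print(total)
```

39

p=0,m=3: not 0>3, total = 0+2 = 2
p=0,m=4: not 0>4, total = 2+2 = 4
p=0,m=5: not 0>5, total = 4+2 = 6
p=0,m=6: not 0>6, total = 6+2 = 8
p=1,m=3: not 1>3, total = 8+2 = 10
p=1,m=4: not 1>4, total = 10+2 = 12
p=1,m=5: not 1>5, total = 12+2 = 14
p=1,m=6: not 1>6, total = 14+2 = 16
p=2,m=3: not 2>3, total = 16+2 = 18
p=2,m=4: not 2>4, total = 18+2 = 20
p=2,m=5: not 2>5, total = 20+2 = 22
p=2,m=6: not 2>6, total = 22+2 = 24
p=3,m=3: not 3>3, total = 24+2 = 26
p=3,m=4: not 3>4, total = 26+2 = 28
p=3,m=5: not 3>5, total = 28+2 = 30
p=3,m=6: not 3>6, total = 30+2 = 32
p=4,m=3: 4>3, total = 32+1 = 33
p=4,m=4: not 4>4, total = 33+2 = 35
p=4,m=5: not 4>5, total = 35+2 = 37
p=4,m=6: not 4>6, total = 37+2 = 39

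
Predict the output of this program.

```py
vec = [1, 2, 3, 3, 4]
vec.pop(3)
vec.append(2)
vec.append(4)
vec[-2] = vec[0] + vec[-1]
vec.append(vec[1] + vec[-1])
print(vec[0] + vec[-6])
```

pop(3) removes 3 → [1, 2, 3, 4]
append 2 → [1, 2, 3, 4, 2]
append 4 → [1, 2, 3, 4, 2, 4]
vec[-2] = vec[0]+vec[-1] = 1+4 = 5 → [1, 2, 3, 4, 5, 4]
append vec[1]+vec[-1] = 2+4 = 6 → [1, 2, 3, 4, 5, 4, 6]
vec[0]+vec[-6] = 1+2 = 3

3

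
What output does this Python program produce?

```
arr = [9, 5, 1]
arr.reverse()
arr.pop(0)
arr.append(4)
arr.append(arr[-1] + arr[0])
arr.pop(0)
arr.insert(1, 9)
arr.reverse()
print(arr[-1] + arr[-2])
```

18

reverse → [1, 5, 9]
pop(0) removes 1 → [5, 9]
append 4 → [5, 9, 4]
append arr[-1]+arr[0] = 4+5 = 9 → [5, 9, 4, 9]
pop(0) removes 5 → [9, 4, 9]
insert 9 at 1 → [9, 9, 4, 9]
reverse → [9, 4, 9, 9]
arr[-1]+arr[-2] = 9+9 = 18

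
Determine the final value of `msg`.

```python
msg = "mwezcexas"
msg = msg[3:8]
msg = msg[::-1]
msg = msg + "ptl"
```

'axeczptl'

slice [3:8] → 'zcexa'
reverse → 'axecz'
+ 'ptl' → 'axeczptl'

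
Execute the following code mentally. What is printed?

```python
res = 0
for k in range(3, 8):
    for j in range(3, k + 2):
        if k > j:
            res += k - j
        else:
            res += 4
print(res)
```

60

k=3,j=3: not 3>3, res = 0+4 = 4
k=3,j=4: not 3>4, res = 4+4 = 8
k=4,j=3: 4>3, res = 8+1 = 9
k=4,j=4: not 4>4, res = 9+4 = 13
k=4,j=5: not 4>5, res = 13+4 = 17
k=5,j=3: 5>3, res = 17+2 = 19
k=5,j=4: 5>4, res = 19+1 = 20
k=5,j=5: not 5>5, res = 20+4 = 24
k=5,j=6: not 5>6, res = 24+4 = 28
k=6,j=3: 6>3, res = 28+3 = 31
k=6,j=4: 6>4, res = 31+2 = 33
k=6,j=5: 6>5, res = 33+1 = 34
k=6,j=6: not 6>6, res = 34+4 = 38
k=6,j=7: not 6>7, res = 38+4 = 42
k=7,j=3: 7>3, res = 42+4 = 46
k=7,j=4: 7>4, res = 46+3 = 49
k=7,j=5: 7>5, res = 49+2 = 51
k=7,j=6: 7>6, res = 51+1 = 52
k=7,j=7: not 7>7, res = 52+4 = 56
k=7,j=8: not 7>8, res = 56+4 = 60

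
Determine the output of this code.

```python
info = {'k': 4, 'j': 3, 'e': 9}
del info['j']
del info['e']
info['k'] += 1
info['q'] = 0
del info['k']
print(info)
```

{'q': 0}

del 'j' → {'k': 4, 'e': 9}
del 'e' → {'k': 4}
info['k'] = 4+1 = 5 → {'k': 5}
info['q'] = 0 → {'k': 5, 'q': 0}
del 'k' → {'q': 0}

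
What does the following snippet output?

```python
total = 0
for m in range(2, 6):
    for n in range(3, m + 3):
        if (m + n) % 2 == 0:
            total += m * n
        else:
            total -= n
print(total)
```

122

m=2,n=3: odd sum, total = 0-3 = -3
m=2,n=4: even sum, total = (-3)+8 = 5
m=3,n=3: even sum, total = 5+9 = 14
m=3,n=4: odd sum, total = 14-4 = 10
m=3,n=5: even sum, total = 10+15 = 25
m=4,n=3: odd sum, total = 25-3 = 22
m=4,n=4: even sum, total = 22+16 = 38
m=4,n=5: odd sum, total = 38-5 = 33
m=4,n=6: even sum, total = 33+24 = 57
m=5,n=3: even sum, total = 57+15 = 72
m=5,n=4: odd sum, total = 72-4 = 68
m=5,n=5: even sum, total = 68+25 = 93
m=5,n=6: odd sum, total = 93-6 = 87
m=5,n=7: even sum, total = 87+35 = 122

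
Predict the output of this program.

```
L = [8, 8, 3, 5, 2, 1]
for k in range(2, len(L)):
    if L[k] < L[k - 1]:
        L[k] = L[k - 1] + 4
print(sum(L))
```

88

k=2: 3<8, L[2] = 8+4 = 12 → [8, 8, 12, 5, 2, 1]
k=3: 5<12, L[3] = 12+4 = 16 → [8, 8, 12, 16, 2, 1]
k=4: 2<16, L[4] = 16+4 = 20 → [8, 8, 12, 16, 20, 1]
k=5: 1<20, L[5] = 20+4 = 24 → [8, 8, 12, 16, 20, 24]
sum = 88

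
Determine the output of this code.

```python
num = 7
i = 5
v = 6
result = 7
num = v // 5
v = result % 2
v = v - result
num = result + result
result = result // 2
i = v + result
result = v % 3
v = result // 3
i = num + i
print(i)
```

num = 6//5 = 1
v = 7%2 = 1
v = 1-7 = -6
num = 7+7 = 14
result = 7//2 = 3
i = (-6)+3 = -3
result = (-6)%3 = 0
v = 0//3 = 0
i = 14+(-3) = 11

11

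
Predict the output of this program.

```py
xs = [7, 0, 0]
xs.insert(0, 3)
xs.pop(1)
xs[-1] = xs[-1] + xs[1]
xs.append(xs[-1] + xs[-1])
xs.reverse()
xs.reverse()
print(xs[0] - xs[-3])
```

insert 3 at 0 → [3, 7, 0, 0]
pop(1) removes 7 → [3, 0, 0]
xs[-1] = xs[-1]+xs[1] = 0+0 = 0 → [3, 0, 0]
append xs[-1]+xs[-1] = 0+0 = 0 → [3, 0, 0, 0]
reverse → [0, 0, 0, 3]
reverse → [3, 0, 0, 0]
xs[0]-xs[-3] = 3-0 = 3

3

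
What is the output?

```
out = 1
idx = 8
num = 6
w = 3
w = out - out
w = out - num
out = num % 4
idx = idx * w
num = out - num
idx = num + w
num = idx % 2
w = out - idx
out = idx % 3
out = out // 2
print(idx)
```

w = 1-1 = 0
w = 1-6 = -5
out = 6%4 = 2
idx = 8*(-5) = -40
num = 2-6 = -4
idx = (-4)+(-5) = -9
num = (-9)%2 = 1
w = 2-(-9) = 11
out = (-9)%3 = 0
out = 0//2 = 0

-9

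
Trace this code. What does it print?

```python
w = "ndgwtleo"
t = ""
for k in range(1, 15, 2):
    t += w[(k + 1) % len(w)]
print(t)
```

k=1: add w[2]='g' → 'g'
k=3: add w[4]='t' → 'gt'
k=5: add w[6]='e' → 'gte'
k=7: add w[0]='n' → 'gten'
k=9: add w[2]='g' → 'gteng'
k=11: add w[4]='t' → 'gtengt'
k=13: add w[6]='e' → 'gtengte'

gtengte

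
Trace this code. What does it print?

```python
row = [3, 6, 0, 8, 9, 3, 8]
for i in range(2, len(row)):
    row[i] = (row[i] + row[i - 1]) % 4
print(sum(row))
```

i=2: row[2] = (0+6)%4 = 2 → [3, 6, 2, 8, 9, 3, 8]
i=3: row[3] = (8+2)%4 = 2 → [3, 6, 2, 2, 9, 3, 8]
i=4: row[4] = (9+2)%4 = 3 → [3, 6, 2, 2, 3, 3, 8]
i=5: row[5] = (3+3)%4 = 2 → [3, 6, 2, 2, 3, 2, 8]
i=6: row[6] = (8+2)%4 = 2 → [3, 6, 2, 2, 3, 2, 2]
sum = 20

20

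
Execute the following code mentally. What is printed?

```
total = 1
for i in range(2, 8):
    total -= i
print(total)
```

-26

i=2: total = 1-2 = -1
i=3: total = (-1)-3 = -4
i=4: total = (-4)-4 = -8
i=5: total = (-8)-5 = -13
i=6: total = (-13)-6 = -19
i=7: total = (-19)-7 = -26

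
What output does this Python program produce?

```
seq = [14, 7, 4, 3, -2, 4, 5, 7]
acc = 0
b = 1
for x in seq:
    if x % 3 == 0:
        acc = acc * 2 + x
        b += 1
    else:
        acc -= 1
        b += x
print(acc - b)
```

-48

x=14: not %3==0, acc = 0-1 = -1; b=15
x=7: not %3==0, acc = (-1)-1 = -2; b=22
x=4: not %3==0, acc = (-2)-1 = -3; b=26
x=3: %3==0, acc = (-3)*2+3 = -3; b=27
x=-2: not %3==0, acc = (-3)-1 = -4; b=25
x=4: not %3==0, acc = (-4)-1 = -5; b=29
x=5: not %3==0, acc = (-5)-1 = -6; b=34
x=7: not %3==0, acc = (-6)-1 = -7; b=41
acc-b = (-7)-41 = -48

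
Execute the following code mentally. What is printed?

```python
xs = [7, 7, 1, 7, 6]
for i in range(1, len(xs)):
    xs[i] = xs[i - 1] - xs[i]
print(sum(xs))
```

i=1: xs[1] = 7-7 = 0 → [7, 0, 1, 7, 6]
i=2: xs[2] = 0-1 = -1 → [7, 0, -1, 7, 6]
i=3: xs[3] = (-1)-7 = -8 → [7, 0, -1, -8, 6]
i=4: xs[4] = (-8)-6 = -14 → [7, 0, -1, -8, -14]
sum = -16

-16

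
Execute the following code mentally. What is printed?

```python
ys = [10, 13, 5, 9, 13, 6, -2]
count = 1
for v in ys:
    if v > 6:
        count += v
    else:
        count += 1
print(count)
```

v=10: >6, count = 1+10 = 11
v=13: >6, count = 11+13 = 24
v=5: not >6, count = 24+1 = 25
v=9: >6, count = 25+9 = 34
v=13: >6, count = 34+13 = 47
v=6: not >6, count = 47+1 = 48
v=-2: not >6, count = 48+1 = 49

49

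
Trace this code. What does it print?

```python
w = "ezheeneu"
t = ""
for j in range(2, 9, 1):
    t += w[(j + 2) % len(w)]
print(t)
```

eneuezh

j=2: add w[4]='e' → 'e'
j=3: add w[5]='n' → 'en'
j=4: add w[6]='e' → 'ene'
j=5: add w[7]='u' → 'eneu'
j=6: add w[0]='e' → 'eneue'
j=7: add w[1]='z' → 'eneuez'
j=8: add w[2]='h' → 'eneuezh'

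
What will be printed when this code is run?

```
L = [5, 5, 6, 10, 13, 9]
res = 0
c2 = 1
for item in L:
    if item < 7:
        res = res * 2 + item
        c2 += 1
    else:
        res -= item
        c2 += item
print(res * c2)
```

144

item=5: <7, res = 0*2+5 = 5; c2=2
item=5: <7, res = 5*2+5 = 15; c2=3
item=6: <7, res = 15*2+6 = 36; c2=4
item=10: not <7, res = 36-10 = 26; c2=14
item=13: not <7, res = 26-13 = 13; c2=27
item=9: not <7, res = 13-9 = 4; c2=36
res*c2 = 4*36 = 144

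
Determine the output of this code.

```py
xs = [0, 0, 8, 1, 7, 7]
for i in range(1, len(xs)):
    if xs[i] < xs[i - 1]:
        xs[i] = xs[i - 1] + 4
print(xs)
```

i=1: 0>=0, unchanged → [0, 0, 8, 1, 7, 7]
i=2: 8>=0, unchanged → [0, 0, 8, 1, 7, 7]
i=3: 1<8, xs[3] = 8+4 = 12 → [0, 0, 8, 12, 7, 7]
i=4: 7<12, xs[4] = 12+4 = 16 → [0, 0, 8, 12, 16, 7]
i=5: 7<16, xs[5] = 16+4 = 20 → [0, 0, 8, 12, 16, 20]

[0, 0, 8, 12, 16, 20]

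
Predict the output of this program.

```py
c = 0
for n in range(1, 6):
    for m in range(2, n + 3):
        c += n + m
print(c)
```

145

n=1,m=2: c = 0+3 = 3
n=1,m=3: c = 3+4 = 7
n=2,m=2: c = 7+4 = 11
n=2,m=3: c = 11+5 = 16
n=2,m=4: c = 16+6 = 22
n=3,m=2: c = 22+5 = 27
n=3,m=3: c = 27+6 = 33
n=3,m=4: c = 33+7 = 40
n=3,m=5: c = 40+8 = 48
n=4,m=2: c = 48+6 = 54
n=4,m=3: c = 54+7 = 61
n=4,m=4: c = 61+8 = 69
n=4,m=5: c = 69+9 = 78
n=4,m=6: c = 78+10 = 88
n=5,m=2: c = 88+7 = 95
n=5,m=3: c = 95+8 = 103
n=5,m=4: c = 103+9 = 112
n=5,m=5: c = 112+10 = 122
n=5,m=6: c = 122+11 = 133
n=5,m=7: c = 133+12 = 145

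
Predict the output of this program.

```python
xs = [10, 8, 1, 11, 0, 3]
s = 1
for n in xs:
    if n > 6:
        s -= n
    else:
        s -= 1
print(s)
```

-31

n=10: >6, s = 1-10 = -9
n=8: >6, s = (-9)-8 = -17
n=1: not >6, s = (-17)-1 = -18
n=11: >6, s = (-18)-11 = -29
n=0: not >6, s = (-29)-1 = -30
n=3: not >6, s = (-30)-1 = -31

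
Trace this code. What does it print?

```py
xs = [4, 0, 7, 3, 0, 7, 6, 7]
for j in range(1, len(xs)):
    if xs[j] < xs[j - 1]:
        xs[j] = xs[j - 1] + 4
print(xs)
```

j=1: 0<4, xs[1] = 4+4 = 8 → [4, 8, 7, 3, 0, 7, 6, 7]
j=2: 7<8, xs[2] = 8+4 = 12 → [4, 8, 12, 3, 0, 7, 6, 7]
j=3: 3<12, xs[3] = 12+4 = 16 → [4, 8, 12, 16, 0, 7, 6, 7]
j=4: 0<16, xs[4] = 16+4 = 20 → [4, 8, 12, 16, 20, 7, 6, 7]
j=5: 7<20, xs[5] = 20+4 = 24 → [4, 8, 12, 16, 20, 24, 6, 7]
j=6: 6<24, xs[6] = 24+4 = 28 → [4, 8, 12, 16, 20, 24, 28, 7]
j=7: 7<28, xs[7] = 28+4 = 32 → [4, 8, 12, 16, 20, 24, 28, 32]

[4, 8, 12, 16, 20, 24, 28, 32]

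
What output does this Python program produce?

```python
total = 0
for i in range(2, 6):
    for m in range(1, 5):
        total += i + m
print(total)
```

i=2,m=1: total = 0+3 = 3
i=2,m=2: total = 3+4 = 7
i=2,m=3: total = 7+5 = 12
i=2,m=4: total = 12+6 = 18
i=3,m=1: total = 18+4 = 22
i=3,m=2: total = 22+5 = 27
i=3,m=3: total = 27+6 = 33
i=3,m=4: total = 33+7 = 40
i=4,m=1: total = 40+5 = 45
i=4,m=2: total = 45+6 = 51
i=4,m=3: total = 51+7 = 58
i=4,m=4: total = 58+8 = 66
i=5,m=1: total = 66+6 = 72
i=5,m=2: total = 72+7 = 79
i=5,m=3: total = 79+8 = 87
i=5,m=4: total = 87+9 = 96

96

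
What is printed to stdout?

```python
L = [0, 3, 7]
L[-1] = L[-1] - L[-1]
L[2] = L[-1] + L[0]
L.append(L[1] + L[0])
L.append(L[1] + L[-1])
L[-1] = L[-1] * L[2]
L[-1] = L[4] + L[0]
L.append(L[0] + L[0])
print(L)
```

L[-1] = L[-1]-L[-1] = 7-7 = 0 → [0, 3, 0]
L[2] = L[-1]+L[0] = 0+0 = 0 → [0, 3, 0]
append L[1]+L[0] = 3+0 = 3 → [0, 3, 0, 3]
append L[1]+L[-1] = 3+3 = 6 → [0, 3, 0, 3, 6]
L[-1] = L[-1]*L[2] = 6*0 = 0 → [0, 3, 0, 3, 0]
L[-1] = L[4]+L[0] = 0+0 = 0 → [0, 3, 0, 3, 0]
append L[0]+L[0] = 0+0 = 0 → [0, 3, 0, 3, 0, 0]

[0, 3, 0, 3, 0, 0]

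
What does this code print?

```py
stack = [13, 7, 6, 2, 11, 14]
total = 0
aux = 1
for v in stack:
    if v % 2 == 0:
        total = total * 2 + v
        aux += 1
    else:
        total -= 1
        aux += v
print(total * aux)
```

840

v=13: not even, total = 0-1 = -1; aux=14
v=7: not even, total = (-1)-1 = -2; aux=21
v=6: even, total = (-2)*2+6 = 2; aux=22
v=2: even, total = 2*2+2 = 6; aux=23
v=11: not even, total = 6-1 = 5; aux=34
v=14: even, total = 5*2+14 = 24; aux=35
total*aux = 24*35 = 840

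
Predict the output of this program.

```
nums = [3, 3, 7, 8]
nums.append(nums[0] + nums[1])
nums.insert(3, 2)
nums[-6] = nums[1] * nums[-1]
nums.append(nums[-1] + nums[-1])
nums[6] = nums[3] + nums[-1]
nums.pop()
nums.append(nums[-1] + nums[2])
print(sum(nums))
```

append nums[0]+nums[1] = 3+3 = 6 → [3, 3, 7, 8, 6]
insert 2 at 3 → [3, 3, 7, 2, 8, 6]
nums[-6] = nums[1]*nums[-1] = 3*6 = 18 → [18, 3, 7, 2, 8, 6]
append nums[-1]+nums[-1] = 6+6 = 12 → [18, 3, 7, 2, 8, 6, 12]
nums[6] = nums[3]+nums[-1] = 2+12 = 14 → [18, 3, 7, 2, 8, 6, 14]
pop() removes 14 → [18, 3, 7, 2, 8, 6]
append nums[-1]+nums[2] = 6+7 = 13 → [18, 3, 7, 2, 8, 6, 13]
sum = 57

57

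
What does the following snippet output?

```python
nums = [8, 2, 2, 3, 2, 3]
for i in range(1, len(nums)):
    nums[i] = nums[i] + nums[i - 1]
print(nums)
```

[8, 10, 12, 15, 17, 20]

i=1: nums[1] = 2+8 = 10 → [8, 10, 2, 3, 2, 3]
i=2: nums[2] = 2+10 = 12 → [8, 10, 12, 3, 2, 3]
i=3: nums[3] = 3+12 = 15 → [8, 10, 12, 15, 2, 3]
i=4: nums[4] = 2+15 = 17 → [8, 10, 12, 15, 17, 3]
i=5: nums[5] = 3+17 = 20 → [8, 10, 12, 15, 17, 20]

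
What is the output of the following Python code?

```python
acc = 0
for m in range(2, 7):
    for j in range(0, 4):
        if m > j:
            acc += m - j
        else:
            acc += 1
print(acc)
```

m=2,j=0: 2>0, acc = 0+2 = 2
m=2,j=1: 2>1, acc = 2+1 = 3
m=2,j=2: not 2>2, acc = 3+1 = 4
m=2,j=3: not 2>3, acc = 4+1 = 5
m=3,j=0: 3>0, acc = 5+3 = 8
m=3,j=1: 3>1, acc = 8+2 = 10
m=3,j=2: 3>2, acc = 10+1 = 11
m=3,j=3: not 3>3, acc = 11+1 = 12
m=4,j=0: 4>0, acc = 12+4 = 16
m=4,j=1: 4>1, acc = 16+3 = 19
m=4,j=2: 4>2, acc = 19+2 = 21
m=4,j=3: 4>3, acc = 21+1 = 22
m=5,j=0: 5>0, acc = 22+5 = 27
m=5,j=1: 5>1, acc = 27+4 = 31
m=5,j=2: 5>2, acc = 31+3 = 34
m=5,j=3: 5>3, acc = 34+2 = 36
m=6,j=0: 6>0, acc = 36+6 = 42
m=6,j=1: 6>1, acc = 42+5 = 47
m=6,j=2: 6>2, acc = 47+4 = 51
m=6,j=3: 6>3, acc = 51+3 = 54

54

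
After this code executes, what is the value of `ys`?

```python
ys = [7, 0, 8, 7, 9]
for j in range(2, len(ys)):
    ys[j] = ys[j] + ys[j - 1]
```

[7, 0, 8, 15, 24]

j=2: ys[2] = 8+0 = 8 → [7, 0, 8, 7, 9]
j=3: ys[3] = 7+8 = 15 → [7, 0, 8, 15, 9]
j=4: ys[4] = 9+15 = 24 → [7, 0, 8, 15, 24]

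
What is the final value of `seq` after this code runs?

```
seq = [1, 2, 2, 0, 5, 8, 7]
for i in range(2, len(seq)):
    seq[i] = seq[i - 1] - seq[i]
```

i=2: seq[2] = 2-2 = 0 → [1, 2, 0, 0, 5, 8, 7]
i=3: seq[3] = 0-0 = 0 → [1, 2, 0, 0, 5, 8, 7]
i=4: seq[4] = 0-5 = -5 → [1, 2, 0, 0, -5, 8, 7]
i=5: seq[5] = (-5)-8 = -13 → [1, 2, 0, 0, -5, -13, 7]
i=6: seq[6] = (-13)-7 = -20 → [1, 2, 0, 0, -5, -13, -20]

[1, 2, 0, 0, -5, -13, -20]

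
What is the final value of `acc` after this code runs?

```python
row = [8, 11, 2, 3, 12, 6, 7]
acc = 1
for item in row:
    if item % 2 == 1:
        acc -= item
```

-20

item=8: not odd
item=11: odd, acc = 1-11 = -10
item=2: not odd
item=3: odd, acc = (-10)-3 = -13
item=12: not odd
item=6: not odd
item=7: odd, acc = (-13)-7 = -20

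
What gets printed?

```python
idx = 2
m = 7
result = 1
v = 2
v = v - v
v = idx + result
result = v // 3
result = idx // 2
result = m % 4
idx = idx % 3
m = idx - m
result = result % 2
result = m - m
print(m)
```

v = 2-2 = 0
v = 2+1 = 3
result = 3//3 = 1
result = 2//2 = 1
result = 7%4 = 3
idx = 2%3 = 2
m = 2-7 = -5
result = 3%2 = 1
result = (-5)-(-5) = 0

-5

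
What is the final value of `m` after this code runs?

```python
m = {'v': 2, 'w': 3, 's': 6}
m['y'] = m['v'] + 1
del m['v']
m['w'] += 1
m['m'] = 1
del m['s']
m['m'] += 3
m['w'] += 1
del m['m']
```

{'w': 5, 'y': 3}

m['y'] = m['v']+1 = 3 → {'v': 2, 'w': 3, 's': 6, 'y': 3}
del 'v' → {'w': 3, 's': 6, 'y': 3}
m['w'] = 3+1 = 4 → {'w': 4, 's': 6, 'y': 3}
m['m'] = 1 → {'w': 4, 's': 6, 'y': 3, 'm': 1}
del 's' → {'w': 4, 'y': 3, 'm': 1}
m['m'] = 1+3 = 4 → {'w': 4, 'y': 3, 'm': 4}
m['w'] = 4+1 = 5 → {'w': 5, 'y': 3, 'm': 4}
del 'm' → {'w': 5, 'y': 3}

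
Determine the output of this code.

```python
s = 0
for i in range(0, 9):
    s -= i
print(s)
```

-36

i=0: s = 0-0 = 0
i=1: s = 0-1 = -1
i=2: s = (-1)-2 = -3
i=3: s = (-3)-3 = -6
i=4: s = (-6)-4 = -10
i=5: s = (-10)-5 = -15
i=6: s = (-15)-6 = -21
i=7: s = (-21)-7 = -28
i=8: s = (-28)-8 = -36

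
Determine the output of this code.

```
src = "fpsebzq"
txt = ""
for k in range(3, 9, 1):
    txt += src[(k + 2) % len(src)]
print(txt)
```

k=3: add src[5]='z' → 'z'
k=4: add src[6]='q' → 'zq'
k=5: add src[0]='f' → 'zqf'
k=6: add src[1]='p' → 'zqfp'
k=7: add src[2]='s' → 'zqfps'
k=8: add src[3]='e' → 'zqfpse'

zqfpse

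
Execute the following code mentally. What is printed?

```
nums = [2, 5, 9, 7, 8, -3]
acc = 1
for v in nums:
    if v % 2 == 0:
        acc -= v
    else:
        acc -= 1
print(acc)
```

-13

v=2: even, acc = 1-2 = -1
v=5: not even, acc = (-1)-1 = -2
v=9: not even, acc = (-2)-1 = -3
v=7: not even, acc = (-3)-1 = -4
v=8: even, acc = (-4)-8 = -12
v=-3: not even, acc = (-12)-1 = -13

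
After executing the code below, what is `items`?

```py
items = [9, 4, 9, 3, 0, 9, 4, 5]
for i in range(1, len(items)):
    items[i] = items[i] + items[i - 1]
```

[9, 13, 22, 25, 25, 34, 38, 43]

i=1: items[1] = 4+9 = 13 → [9, 13, 9, 3, 0, 9, 4, 5]
i=2: items[2] = 9+13 = 22 → [9, 13, 22, 3, 0, 9, 4, 5]
i=3: items[3] = 3+22 = 25 → [9, 13, 22, 25, 0, 9, 4, 5]
i=4: items[4] = 0+25 = 25 → [9, 13, 22, 25, 25, 9, 4, 5]
i=5: items[5] = 9+25 = 34 → [9, 13, 22, 25, 25, 34, 4, 5]
i=6: items[6] = 4+34 = 38 → [9, 13, 22, 25, 25, 34, 38, 5]
i=7: items[7] = 5+38 = 43 → [9, 13, 22, 25, 25, 34, 38, 43]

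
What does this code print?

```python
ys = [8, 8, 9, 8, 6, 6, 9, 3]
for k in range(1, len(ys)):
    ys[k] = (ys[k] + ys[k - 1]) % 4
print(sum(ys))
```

17

k=1: ys[1] = (8+8)%4 = 0 → [8, 0, 9, 8, 6, 6, 9, 3]
k=2: ys[2] = (9+0)%4 = 1 → [8, 0, 1, 8, 6, 6, 9, 3]
k=3: ys[3] = (8+1)%4 = 1 → [8, 0, 1, 1, 6, 6, 9, 3]
k=4: ys[4] = (6+1)%4 = 3 → [8, 0, 1, 1, 3, 6, 9, 3]
k=5: ys[5] = (6+3)%4 = 1 → [8, 0, 1, 1, 3, 1, 9, 3]
k=6: ys[6] = (9+1)%4 = 2 → [8, 0, 1, 1, 3, 1, 2, 3]
k=7: ys[7] = (3+2)%4 = 1 → [8, 0, 1, 1, 3, 1, 2, 1]
sum = 17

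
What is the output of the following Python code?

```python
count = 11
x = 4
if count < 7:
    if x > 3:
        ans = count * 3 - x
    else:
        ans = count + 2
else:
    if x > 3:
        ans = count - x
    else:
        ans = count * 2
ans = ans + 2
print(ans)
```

count=11, x=4
count < 7 is False; x > 3 is True
→ ans = count - x = 7
ans = 7+2 = 9

9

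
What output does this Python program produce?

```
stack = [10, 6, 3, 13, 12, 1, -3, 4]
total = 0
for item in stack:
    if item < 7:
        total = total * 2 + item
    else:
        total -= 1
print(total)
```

74

item=10: not <7, total = 0-1 = -1
item=6: <7, total = (-1)*2+6 = 4
item=3: <7, total = 4*2+3 = 11
item=13: not <7, total = 11-1 = 10
item=12: not <7, total = 10-1 = 9
item=1: <7, total = 9*2+1 = 19
item=-3: <7, total = 19*2+(-3) = 35
item=4: <7, total = 35*2+4 = 74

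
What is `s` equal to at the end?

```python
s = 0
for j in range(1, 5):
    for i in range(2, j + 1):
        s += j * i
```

j=2,i=2: s = 0+4 = 4
j=3,i=2: s = 4+6 = 10
j=3,i=3: s = 10+9 = 19
j=4,i=2: s = 19+8 = 27
j=4,i=3: s = 27+12 = 39
j=4,i=4: s = 39+16 = 55

55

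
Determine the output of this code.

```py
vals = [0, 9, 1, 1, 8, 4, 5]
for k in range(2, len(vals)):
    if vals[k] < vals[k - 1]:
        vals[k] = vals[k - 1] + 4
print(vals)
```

k=2: 1<9, vals[2] = 9+4 = 13 → [0, 9, 13, 1, 8, 4, 5]
k=3: 1<13, vals[3] = 13+4 = 17 → [0, 9, 13, 17, 8, 4, 5]
k=4: 8<17, vals[4] = 17+4 = 21 → [0, 9, 13, 17, 21, 4, 5]
k=5: 4<21, vals[5] = 21+4 = 25 → [0, 9, 13, 17, 21, 25, 5]
k=6: 5<25, vals[6] = 25+4 = 29 → [0, 9, 13, 17, 21, 25, 29]

[0, 9, 13, 17, 21, 25, 29]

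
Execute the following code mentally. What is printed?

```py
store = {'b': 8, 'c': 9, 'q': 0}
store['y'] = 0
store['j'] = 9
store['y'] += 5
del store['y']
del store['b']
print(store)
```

{'c': 9, 'q': 0, 'j': 9}

store['y'] = 0 → {'b': 8, 'c': 9, 'q': 0, 'y': 0}
store['j'] = 9 → {'b': 8, 'c': 9, 'q': 0, 'y': 0, 'j': 9}
store['y'] = 0+5 = 5 → {'b': 8, 'c': 9, 'q': 0, 'y': 5, 'j': 9}
del 'y' → {'b': 8, 'c': 9, 'q': 0, 'j': 9}
del 'b' → {'c': 9, 'q': 0, 'j': 9}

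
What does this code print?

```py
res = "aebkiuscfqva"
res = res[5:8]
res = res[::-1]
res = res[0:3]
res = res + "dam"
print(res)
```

slice [5:8] → 'usc'
reverse → 'csu'
slice [0:3] → 'csu'
+ 'dam' → 'csudam'

csudam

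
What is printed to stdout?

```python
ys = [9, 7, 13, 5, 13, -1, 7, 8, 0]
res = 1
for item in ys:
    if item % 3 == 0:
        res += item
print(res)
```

10

item=9: %3==0, res = 1+9 = 10
item=7: not %3==0
item=13: not %3==0
item=5: not %3==0
item=13: not %3==0
item=-1: not %3==0
item=7: not %3==0
item=8: not %3==0
item=0: %3==0, res = 10+0 = 10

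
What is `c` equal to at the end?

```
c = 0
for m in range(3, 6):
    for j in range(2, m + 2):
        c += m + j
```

93

m=3,j=2: c = 0+5 = 5
m=3,j=3: c = 5+6 = 11
m=3,j=4: c = 11+7 = 18
m=4,j=2: c = 18+6 = 24
m=4,j=3: c = 24+7 = 31
m=4,j=4: c = 31+8 = 39
m=4,j=5: c = 39+9 = 48
m=5,j=2: c = 48+7 = 55
m=5,j=3: c = 55+8 = 63
m=5,j=4: c = 63+9 = 72
m=5,j=5: c = 72+10 = 82
m=5,j=6: c = 82+11 = 93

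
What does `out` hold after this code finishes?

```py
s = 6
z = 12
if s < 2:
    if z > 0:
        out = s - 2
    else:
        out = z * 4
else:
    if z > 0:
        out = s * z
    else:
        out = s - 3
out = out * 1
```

s=6, z=12
s < 2 is False; z > 0 is True
→ out = s * z = 72
out = 72*1 = 72

72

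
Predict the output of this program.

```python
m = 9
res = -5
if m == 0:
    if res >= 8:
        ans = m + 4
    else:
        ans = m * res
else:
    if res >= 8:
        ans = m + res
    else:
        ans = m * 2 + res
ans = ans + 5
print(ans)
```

m=9, res=-5
m == 0 is False; res >= 8 is False
→ ans = m * 2 + res = 13
ans = 13+5 = 18

18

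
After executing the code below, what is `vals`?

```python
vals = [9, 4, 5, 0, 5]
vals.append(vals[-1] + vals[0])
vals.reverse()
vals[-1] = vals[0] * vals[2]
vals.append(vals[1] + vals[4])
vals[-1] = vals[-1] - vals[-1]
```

append vals[-1]+vals[0] = 5+9 = 14 → [9, 4, 5, 0, 5, 14]
reverse → [14, 5, 0, 5, 4, 9]
vals[-1] = vals[0]*vals[2] = 14*0 = 0 → [14, 5, 0, 5, 4, 0]
append vals[1]+vals[4] = 5+4 = 9 → [14, 5, 0, 5, 4, 0, 9]
vals[-1] = vals[-1]-vals[-1] = 9-9 = 0 → [14, 5, 0, 5, 4, 0, 0]

[14, 5, 0, 5, 4, 0, 0]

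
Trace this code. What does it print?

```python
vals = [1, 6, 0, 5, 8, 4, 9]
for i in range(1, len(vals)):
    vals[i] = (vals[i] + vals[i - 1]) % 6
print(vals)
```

i=1: vals[1] = (6+1)%6 = 1 → [1, 1, 0, 5, 8, 4, 9]
i=2: vals[2] = (0+1)%6 = 1 → [1, 1, 1, 5, 8, 4, 9]
i=3: vals[3] = (5+1)%6 = 0 → [1, 1, 1, 0, 8, 4, 9]
i=4: vals[4] = (8+0)%6 = 2 → [1, 1, 1, 0, 2, 4, 9]
i=5: vals[5] = (4+2)%6 = 0 → [1, 1, 1, 0, 2, 0, 9]
i=6: vals[6] = (9+0)%6 = 3 → [1, 1, 1, 0, 2, 0, 3]

[1, 1, 1, 0, 2, 0, 3]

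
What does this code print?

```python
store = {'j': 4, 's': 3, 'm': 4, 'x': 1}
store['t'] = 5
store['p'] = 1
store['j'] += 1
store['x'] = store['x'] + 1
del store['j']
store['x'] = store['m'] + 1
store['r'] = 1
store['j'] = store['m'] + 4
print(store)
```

store['t'] = 5 → {'j': 4, 's': 3, 'm': 4, 'x': 1, 't': 5}
store['p'] = 1 → {'j': 4, 's': 3, 'm': 4, 'x': 1, 't': 5, 'p': 1}
store['j'] = 4+1 = 5 → {'j': 5, 's': 3, 'm': 4, 'x': 1, 't': 5, 'p': 1}
store['x'] = store['x']+1 = 2 → {'j': 5, 's': 3, 'm': 4, 'x': 2, 't': 5, 'p': 1}
del 'j' → {'s': 3, 'm': 4, 'x': 2, 't': 5, 'p': 1}
store['x'] = store['m']+1 = 5 → {'s': 3, 'm': 4, 'x': 5, 't': 5, 'p': 1}
store['r'] = 1 → {'s': 3, 'm': 4, 'x': 5, 't': 5, 'p': 1, 'r': 1}
store['j'] = store['m']+4 = 8 → {'s': 3, 'm': 4, 'x': 5, 't': 5, 'p': 1, 'r': 1, 'j': 8}

{'s': 3, 'm': 4, 'x': 5, 't': 5, 'p': 1, 'r': 1, 'j': 8}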